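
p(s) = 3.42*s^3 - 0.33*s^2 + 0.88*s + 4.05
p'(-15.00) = 2319.28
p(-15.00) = -11625.90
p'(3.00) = 91.24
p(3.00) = 96.06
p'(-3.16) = 105.42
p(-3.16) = -109.94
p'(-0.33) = 2.22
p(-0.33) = 3.60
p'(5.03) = 257.15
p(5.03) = 435.37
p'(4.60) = 214.95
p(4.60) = 334.00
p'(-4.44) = 206.07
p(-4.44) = -305.71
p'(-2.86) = 86.69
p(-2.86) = -81.17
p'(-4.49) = 210.69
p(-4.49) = -316.13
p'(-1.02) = 12.23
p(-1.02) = -0.82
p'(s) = 10.26*s^2 - 0.66*s + 0.88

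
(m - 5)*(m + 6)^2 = m^3 + 7*m^2 - 24*m - 180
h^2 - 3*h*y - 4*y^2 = (h - 4*y)*(h + y)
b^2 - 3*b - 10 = (b - 5)*(b + 2)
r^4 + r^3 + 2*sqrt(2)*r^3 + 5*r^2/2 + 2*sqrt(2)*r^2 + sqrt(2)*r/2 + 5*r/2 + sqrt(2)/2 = (r + 1)*(r + sqrt(2)/2)^2*(r + sqrt(2))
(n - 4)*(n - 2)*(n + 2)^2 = n^4 - 2*n^3 - 12*n^2 + 8*n + 32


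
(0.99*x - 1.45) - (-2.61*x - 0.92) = 3.6*x - 0.53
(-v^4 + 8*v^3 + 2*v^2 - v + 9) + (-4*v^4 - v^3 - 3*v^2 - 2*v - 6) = -5*v^4 + 7*v^3 - v^2 - 3*v + 3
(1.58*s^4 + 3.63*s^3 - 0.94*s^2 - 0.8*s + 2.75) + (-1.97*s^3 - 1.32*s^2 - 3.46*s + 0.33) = 1.58*s^4 + 1.66*s^3 - 2.26*s^2 - 4.26*s + 3.08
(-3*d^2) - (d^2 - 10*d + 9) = -4*d^2 + 10*d - 9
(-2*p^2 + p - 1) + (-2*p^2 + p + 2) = -4*p^2 + 2*p + 1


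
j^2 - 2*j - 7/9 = (j - 7/3)*(j + 1/3)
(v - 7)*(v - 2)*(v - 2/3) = v^3 - 29*v^2/3 + 20*v - 28/3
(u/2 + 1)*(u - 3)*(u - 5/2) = u^3/2 - 7*u^2/4 - 7*u/4 + 15/2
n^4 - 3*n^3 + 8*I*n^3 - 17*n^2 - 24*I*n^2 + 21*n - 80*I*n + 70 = (n - 5)*(n + 2)*(n + I)*(n + 7*I)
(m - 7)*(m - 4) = m^2 - 11*m + 28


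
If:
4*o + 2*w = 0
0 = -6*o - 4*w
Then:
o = 0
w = 0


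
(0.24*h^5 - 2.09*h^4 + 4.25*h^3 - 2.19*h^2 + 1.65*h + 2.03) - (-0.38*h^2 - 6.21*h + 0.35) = 0.24*h^5 - 2.09*h^4 + 4.25*h^3 - 1.81*h^2 + 7.86*h + 1.68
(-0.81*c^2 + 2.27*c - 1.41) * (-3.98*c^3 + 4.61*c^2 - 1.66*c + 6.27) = 3.2238*c^5 - 12.7687*c^4 + 17.4211*c^3 - 15.347*c^2 + 16.5735*c - 8.8407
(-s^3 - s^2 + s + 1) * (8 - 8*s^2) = 8*s^5 + 8*s^4 - 16*s^3 - 16*s^2 + 8*s + 8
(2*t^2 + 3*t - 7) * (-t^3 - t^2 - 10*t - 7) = -2*t^5 - 5*t^4 - 16*t^3 - 37*t^2 + 49*t + 49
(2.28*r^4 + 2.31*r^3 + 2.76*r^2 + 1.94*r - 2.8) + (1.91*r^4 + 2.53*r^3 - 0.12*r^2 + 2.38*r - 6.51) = 4.19*r^4 + 4.84*r^3 + 2.64*r^2 + 4.32*r - 9.31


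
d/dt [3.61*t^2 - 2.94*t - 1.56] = 7.22*t - 2.94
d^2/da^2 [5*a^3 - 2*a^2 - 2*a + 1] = 30*a - 4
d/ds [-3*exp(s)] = -3*exp(s)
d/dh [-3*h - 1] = -3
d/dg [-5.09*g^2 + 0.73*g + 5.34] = 0.73 - 10.18*g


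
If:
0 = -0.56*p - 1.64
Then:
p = -2.93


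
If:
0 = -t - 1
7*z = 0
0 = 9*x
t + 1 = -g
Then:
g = 0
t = -1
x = 0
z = 0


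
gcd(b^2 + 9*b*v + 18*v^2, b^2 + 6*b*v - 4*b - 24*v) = b + 6*v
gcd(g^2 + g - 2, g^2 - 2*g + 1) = g - 1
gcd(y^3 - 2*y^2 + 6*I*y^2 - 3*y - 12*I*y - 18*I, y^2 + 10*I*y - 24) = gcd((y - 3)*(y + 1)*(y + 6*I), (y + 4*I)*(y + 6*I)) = y + 6*I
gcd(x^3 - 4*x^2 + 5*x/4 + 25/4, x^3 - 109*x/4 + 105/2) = x - 5/2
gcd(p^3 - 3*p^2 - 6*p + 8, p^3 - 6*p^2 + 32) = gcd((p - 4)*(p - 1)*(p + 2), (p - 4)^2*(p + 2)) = p^2 - 2*p - 8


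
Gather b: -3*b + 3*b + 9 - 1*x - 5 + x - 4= 0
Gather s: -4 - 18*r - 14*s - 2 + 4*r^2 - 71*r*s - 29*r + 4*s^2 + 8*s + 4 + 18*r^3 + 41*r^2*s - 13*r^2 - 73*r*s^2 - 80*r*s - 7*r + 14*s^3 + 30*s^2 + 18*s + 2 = 18*r^3 - 9*r^2 - 54*r + 14*s^3 + s^2*(34 - 73*r) + s*(41*r^2 - 151*r + 12)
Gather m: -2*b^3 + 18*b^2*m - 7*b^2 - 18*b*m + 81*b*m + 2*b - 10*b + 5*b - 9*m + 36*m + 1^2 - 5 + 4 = -2*b^3 - 7*b^2 - 3*b + m*(18*b^2 + 63*b + 27)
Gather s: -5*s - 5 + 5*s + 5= 0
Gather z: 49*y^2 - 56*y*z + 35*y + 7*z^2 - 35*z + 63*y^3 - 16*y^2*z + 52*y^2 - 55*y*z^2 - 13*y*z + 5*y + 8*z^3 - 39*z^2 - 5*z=63*y^3 + 101*y^2 + 40*y + 8*z^3 + z^2*(-55*y - 32) + z*(-16*y^2 - 69*y - 40)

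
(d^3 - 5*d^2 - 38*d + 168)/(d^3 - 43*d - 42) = (d - 4)/(d + 1)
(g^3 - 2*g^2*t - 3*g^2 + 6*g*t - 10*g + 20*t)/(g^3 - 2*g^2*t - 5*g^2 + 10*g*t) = (g + 2)/g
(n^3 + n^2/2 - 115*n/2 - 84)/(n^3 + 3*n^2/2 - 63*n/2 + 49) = (2*n^2 - 13*n - 24)/(2*n^2 - 11*n + 14)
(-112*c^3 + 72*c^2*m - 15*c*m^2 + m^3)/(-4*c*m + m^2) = 28*c^2/m - 11*c + m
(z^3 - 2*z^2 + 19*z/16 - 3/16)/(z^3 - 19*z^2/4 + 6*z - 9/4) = (z - 1/4)/(z - 3)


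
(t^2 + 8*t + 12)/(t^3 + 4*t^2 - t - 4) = (t^2 + 8*t + 12)/(t^3 + 4*t^2 - t - 4)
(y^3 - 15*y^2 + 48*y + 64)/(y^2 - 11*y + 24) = (y^2 - 7*y - 8)/(y - 3)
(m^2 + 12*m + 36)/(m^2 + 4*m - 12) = (m + 6)/(m - 2)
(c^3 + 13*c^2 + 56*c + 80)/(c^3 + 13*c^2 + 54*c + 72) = (c^2 + 9*c + 20)/(c^2 + 9*c + 18)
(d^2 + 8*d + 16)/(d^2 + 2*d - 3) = (d^2 + 8*d + 16)/(d^2 + 2*d - 3)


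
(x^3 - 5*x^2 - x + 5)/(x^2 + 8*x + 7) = (x^2 - 6*x + 5)/(x + 7)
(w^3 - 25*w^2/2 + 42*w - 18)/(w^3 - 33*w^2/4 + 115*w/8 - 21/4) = 4*(w - 6)/(4*w - 7)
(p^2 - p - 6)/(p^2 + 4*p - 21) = (p + 2)/(p + 7)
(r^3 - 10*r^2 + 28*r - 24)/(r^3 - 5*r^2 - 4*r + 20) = (r^2 - 8*r + 12)/(r^2 - 3*r - 10)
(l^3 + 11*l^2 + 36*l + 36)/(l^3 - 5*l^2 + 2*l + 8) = (l^3 + 11*l^2 + 36*l + 36)/(l^3 - 5*l^2 + 2*l + 8)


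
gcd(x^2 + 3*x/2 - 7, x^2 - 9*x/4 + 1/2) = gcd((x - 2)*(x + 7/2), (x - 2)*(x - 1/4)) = x - 2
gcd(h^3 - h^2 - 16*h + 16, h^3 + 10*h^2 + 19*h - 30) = h - 1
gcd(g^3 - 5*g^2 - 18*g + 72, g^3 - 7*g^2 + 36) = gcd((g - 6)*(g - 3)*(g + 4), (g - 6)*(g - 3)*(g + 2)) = g^2 - 9*g + 18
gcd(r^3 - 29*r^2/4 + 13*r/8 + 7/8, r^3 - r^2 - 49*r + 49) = r - 7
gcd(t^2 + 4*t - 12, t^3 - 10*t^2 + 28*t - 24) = t - 2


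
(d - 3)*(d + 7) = d^2 + 4*d - 21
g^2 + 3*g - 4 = (g - 1)*(g + 4)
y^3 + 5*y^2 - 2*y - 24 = (y - 2)*(y + 3)*(y + 4)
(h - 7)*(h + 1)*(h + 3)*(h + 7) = h^4 + 4*h^3 - 46*h^2 - 196*h - 147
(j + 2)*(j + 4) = j^2 + 6*j + 8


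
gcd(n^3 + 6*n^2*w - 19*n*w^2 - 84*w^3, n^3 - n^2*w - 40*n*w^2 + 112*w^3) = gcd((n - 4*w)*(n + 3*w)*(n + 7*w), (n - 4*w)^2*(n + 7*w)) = -n^2 - 3*n*w + 28*w^2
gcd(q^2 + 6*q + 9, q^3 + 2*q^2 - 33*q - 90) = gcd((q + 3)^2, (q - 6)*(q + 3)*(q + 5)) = q + 3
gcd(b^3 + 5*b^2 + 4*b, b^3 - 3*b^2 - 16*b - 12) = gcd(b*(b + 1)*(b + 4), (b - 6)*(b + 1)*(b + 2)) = b + 1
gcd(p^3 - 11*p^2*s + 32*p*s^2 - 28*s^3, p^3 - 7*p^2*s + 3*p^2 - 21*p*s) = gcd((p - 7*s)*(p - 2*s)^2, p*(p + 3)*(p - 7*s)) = p - 7*s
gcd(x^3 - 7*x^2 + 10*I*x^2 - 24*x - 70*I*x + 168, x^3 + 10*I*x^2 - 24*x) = x^2 + 10*I*x - 24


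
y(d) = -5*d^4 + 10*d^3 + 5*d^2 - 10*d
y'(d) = -20*d^3 + 30*d^2 + 10*d - 10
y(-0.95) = 1.37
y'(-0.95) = 24.72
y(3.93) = -547.82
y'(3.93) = -721.32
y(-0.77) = 4.34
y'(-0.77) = 9.22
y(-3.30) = -864.88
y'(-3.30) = 1002.44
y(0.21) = -1.80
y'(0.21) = -6.76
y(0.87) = -1.19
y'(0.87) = 8.24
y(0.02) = -0.20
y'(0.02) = -9.79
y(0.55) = -2.78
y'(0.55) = 1.25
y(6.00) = -4200.00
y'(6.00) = -3190.00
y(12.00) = -85800.00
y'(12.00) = -30130.00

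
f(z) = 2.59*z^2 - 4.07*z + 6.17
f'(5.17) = 22.71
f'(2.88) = 10.85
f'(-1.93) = -14.07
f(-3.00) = 41.69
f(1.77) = 7.08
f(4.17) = 34.24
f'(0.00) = -4.07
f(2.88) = 15.93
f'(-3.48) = -22.10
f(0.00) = 6.17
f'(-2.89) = -19.04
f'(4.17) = 17.53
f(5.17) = 54.36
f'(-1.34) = -11.01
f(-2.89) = 39.56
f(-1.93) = 23.67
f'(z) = 5.18*z - 4.07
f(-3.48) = 51.70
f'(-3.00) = -19.61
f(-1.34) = 16.27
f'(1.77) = 5.10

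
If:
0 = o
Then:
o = 0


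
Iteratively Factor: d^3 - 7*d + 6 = (d - 1)*(d^2 + d - 6) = (d - 2)*(d - 1)*(d + 3)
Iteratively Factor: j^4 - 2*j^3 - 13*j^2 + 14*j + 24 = (j - 4)*(j^3 + 2*j^2 - 5*j - 6) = (j - 4)*(j - 2)*(j^2 + 4*j + 3) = (j - 4)*(j - 2)*(j + 3)*(j + 1)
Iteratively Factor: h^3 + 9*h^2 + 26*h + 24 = (h + 4)*(h^2 + 5*h + 6) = (h + 2)*(h + 4)*(h + 3)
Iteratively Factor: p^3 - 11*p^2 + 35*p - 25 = (p - 1)*(p^2 - 10*p + 25) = (p - 5)*(p - 1)*(p - 5)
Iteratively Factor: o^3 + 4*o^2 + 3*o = (o)*(o^2 + 4*o + 3) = o*(o + 3)*(o + 1)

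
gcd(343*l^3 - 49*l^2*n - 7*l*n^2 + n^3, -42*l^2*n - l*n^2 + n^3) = 7*l - n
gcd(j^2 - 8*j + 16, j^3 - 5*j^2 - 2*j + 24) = j - 4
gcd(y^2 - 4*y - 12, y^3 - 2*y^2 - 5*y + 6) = y + 2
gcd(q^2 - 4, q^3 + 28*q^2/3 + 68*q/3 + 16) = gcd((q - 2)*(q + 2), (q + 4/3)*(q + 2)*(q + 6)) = q + 2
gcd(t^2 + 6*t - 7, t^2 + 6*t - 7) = t^2 + 6*t - 7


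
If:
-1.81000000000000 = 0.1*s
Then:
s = -18.10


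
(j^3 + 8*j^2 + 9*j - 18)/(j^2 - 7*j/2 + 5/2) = 2*(j^2 + 9*j + 18)/(2*j - 5)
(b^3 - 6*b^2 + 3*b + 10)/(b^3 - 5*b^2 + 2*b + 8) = (b - 5)/(b - 4)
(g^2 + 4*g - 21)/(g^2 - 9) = (g + 7)/(g + 3)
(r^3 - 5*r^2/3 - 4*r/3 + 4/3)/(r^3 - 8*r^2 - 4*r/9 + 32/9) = 3*(r^2 - r - 2)/(3*r^2 - 22*r - 16)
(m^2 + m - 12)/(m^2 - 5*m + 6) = (m + 4)/(m - 2)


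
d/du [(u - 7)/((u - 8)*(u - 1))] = (-u^2 + 14*u - 55)/(u^4 - 18*u^3 + 97*u^2 - 144*u + 64)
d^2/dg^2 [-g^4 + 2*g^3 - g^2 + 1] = -12*g^2 + 12*g - 2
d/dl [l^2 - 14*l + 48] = 2*l - 14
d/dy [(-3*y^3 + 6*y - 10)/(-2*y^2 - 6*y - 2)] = (3*y^4 + 18*y^3 + 15*y^2 - 20*y - 36)/(2*(y^4 + 6*y^3 + 11*y^2 + 6*y + 1))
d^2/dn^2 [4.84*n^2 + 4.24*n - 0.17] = 9.68000000000000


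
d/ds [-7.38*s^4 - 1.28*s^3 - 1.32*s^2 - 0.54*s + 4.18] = -29.52*s^3 - 3.84*s^2 - 2.64*s - 0.54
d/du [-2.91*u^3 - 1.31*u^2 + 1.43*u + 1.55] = -8.73*u^2 - 2.62*u + 1.43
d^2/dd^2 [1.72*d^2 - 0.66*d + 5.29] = 3.44000000000000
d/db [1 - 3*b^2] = -6*b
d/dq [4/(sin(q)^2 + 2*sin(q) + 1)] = -8*cos(q)/(sin(q) + 1)^3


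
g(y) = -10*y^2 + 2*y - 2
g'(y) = 2 - 20*y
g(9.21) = -831.82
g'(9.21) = -182.20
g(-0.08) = -2.22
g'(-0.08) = 3.60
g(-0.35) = -3.92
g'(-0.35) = 9.00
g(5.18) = -259.96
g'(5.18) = -101.60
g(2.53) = -60.95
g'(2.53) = -48.60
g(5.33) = -275.43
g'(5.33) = -104.60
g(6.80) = -450.80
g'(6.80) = -134.00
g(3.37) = -108.83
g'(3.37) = -65.40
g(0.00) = -2.00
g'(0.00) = 2.00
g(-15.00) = -2282.00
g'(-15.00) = 302.00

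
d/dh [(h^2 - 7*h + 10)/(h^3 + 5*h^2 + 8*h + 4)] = (-h^3 + 16*h^2 - 19*h - 54)/(h^5 + 8*h^4 + 25*h^3 + 38*h^2 + 28*h + 8)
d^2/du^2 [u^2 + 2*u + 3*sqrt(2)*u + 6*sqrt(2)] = 2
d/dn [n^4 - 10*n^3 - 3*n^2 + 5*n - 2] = 4*n^3 - 30*n^2 - 6*n + 5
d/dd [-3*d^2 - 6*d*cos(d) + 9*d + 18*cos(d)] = 6*d*sin(d) - 6*d - 18*sin(d) - 6*cos(d) + 9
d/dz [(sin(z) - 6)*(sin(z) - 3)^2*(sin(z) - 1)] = (4*sin(z)^3 - 39*sin(z)^2 + 114*sin(z) - 99)*cos(z)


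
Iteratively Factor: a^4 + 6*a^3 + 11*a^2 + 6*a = (a + 1)*(a^3 + 5*a^2 + 6*a) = (a + 1)*(a + 2)*(a^2 + 3*a) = (a + 1)*(a + 2)*(a + 3)*(a)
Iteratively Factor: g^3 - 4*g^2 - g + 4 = (g - 4)*(g^2 - 1) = (g - 4)*(g + 1)*(g - 1)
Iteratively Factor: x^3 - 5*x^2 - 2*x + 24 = (x + 2)*(x^2 - 7*x + 12) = (x - 3)*(x + 2)*(x - 4)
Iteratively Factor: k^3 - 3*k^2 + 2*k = (k)*(k^2 - 3*k + 2) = k*(k - 1)*(k - 2)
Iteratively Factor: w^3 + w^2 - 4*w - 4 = (w + 2)*(w^2 - w - 2) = (w - 2)*(w + 2)*(w + 1)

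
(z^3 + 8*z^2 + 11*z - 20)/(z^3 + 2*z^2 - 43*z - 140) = (z - 1)/(z - 7)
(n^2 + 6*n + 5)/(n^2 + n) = (n + 5)/n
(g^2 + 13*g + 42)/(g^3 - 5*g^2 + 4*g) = (g^2 + 13*g + 42)/(g*(g^2 - 5*g + 4))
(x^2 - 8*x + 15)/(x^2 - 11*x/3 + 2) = 3*(x - 5)/(3*x - 2)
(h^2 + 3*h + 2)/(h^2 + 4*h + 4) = (h + 1)/(h + 2)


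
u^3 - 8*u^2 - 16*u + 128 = (u - 8)*(u - 4)*(u + 4)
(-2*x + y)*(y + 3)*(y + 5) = -2*x*y^2 - 16*x*y - 30*x + y^3 + 8*y^2 + 15*y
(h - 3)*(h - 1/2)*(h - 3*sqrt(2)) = h^3 - 3*sqrt(2)*h^2 - 7*h^2/2 + 3*h/2 + 21*sqrt(2)*h/2 - 9*sqrt(2)/2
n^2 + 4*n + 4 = (n + 2)^2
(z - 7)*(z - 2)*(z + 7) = z^3 - 2*z^2 - 49*z + 98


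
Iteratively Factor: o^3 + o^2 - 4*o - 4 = (o - 2)*(o^2 + 3*o + 2) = (o - 2)*(o + 1)*(o + 2)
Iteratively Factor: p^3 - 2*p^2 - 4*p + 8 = (p - 2)*(p^2 - 4) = (p - 2)^2*(p + 2)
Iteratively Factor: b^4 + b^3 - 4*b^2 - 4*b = (b + 1)*(b^3 - 4*b) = (b + 1)*(b + 2)*(b^2 - 2*b) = b*(b + 1)*(b + 2)*(b - 2)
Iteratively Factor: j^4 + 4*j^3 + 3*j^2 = (j)*(j^3 + 4*j^2 + 3*j) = j^2*(j^2 + 4*j + 3) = j^2*(j + 1)*(j + 3)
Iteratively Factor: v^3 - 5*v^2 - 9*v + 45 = (v - 3)*(v^2 - 2*v - 15) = (v - 5)*(v - 3)*(v + 3)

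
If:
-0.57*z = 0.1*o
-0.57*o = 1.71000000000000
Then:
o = -3.00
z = 0.53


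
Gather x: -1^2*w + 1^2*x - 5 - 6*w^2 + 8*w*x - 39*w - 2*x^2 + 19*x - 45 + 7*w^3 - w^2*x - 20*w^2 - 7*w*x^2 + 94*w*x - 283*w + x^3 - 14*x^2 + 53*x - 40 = 7*w^3 - 26*w^2 - 323*w + x^3 + x^2*(-7*w - 16) + x*(-w^2 + 102*w + 73) - 90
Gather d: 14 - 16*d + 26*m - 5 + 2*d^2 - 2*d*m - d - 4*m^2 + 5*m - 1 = 2*d^2 + d*(-2*m - 17) - 4*m^2 + 31*m + 8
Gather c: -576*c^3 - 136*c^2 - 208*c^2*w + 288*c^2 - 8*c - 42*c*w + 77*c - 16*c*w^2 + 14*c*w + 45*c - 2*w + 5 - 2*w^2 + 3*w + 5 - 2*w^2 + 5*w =-576*c^3 + c^2*(152 - 208*w) + c*(-16*w^2 - 28*w + 114) - 4*w^2 + 6*w + 10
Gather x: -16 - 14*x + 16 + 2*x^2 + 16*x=2*x^2 + 2*x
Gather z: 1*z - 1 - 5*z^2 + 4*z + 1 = -5*z^2 + 5*z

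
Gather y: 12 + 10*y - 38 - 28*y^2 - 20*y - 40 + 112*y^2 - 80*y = 84*y^2 - 90*y - 66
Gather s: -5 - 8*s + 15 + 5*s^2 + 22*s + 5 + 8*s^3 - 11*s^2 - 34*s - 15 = 8*s^3 - 6*s^2 - 20*s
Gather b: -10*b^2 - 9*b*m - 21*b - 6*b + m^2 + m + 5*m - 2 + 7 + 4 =-10*b^2 + b*(-9*m - 27) + m^2 + 6*m + 9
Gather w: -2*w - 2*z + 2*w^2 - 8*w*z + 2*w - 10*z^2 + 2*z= 2*w^2 - 8*w*z - 10*z^2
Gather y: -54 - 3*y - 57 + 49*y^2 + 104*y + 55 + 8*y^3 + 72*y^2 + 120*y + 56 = 8*y^3 + 121*y^2 + 221*y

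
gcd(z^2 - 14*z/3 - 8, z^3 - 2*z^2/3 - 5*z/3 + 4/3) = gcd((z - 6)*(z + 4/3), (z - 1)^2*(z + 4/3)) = z + 4/3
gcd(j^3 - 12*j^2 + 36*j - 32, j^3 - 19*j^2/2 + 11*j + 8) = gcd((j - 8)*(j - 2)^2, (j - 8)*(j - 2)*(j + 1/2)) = j^2 - 10*j + 16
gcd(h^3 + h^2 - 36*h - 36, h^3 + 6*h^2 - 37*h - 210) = h - 6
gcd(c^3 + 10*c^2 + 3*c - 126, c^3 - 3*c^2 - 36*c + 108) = c^2 + 3*c - 18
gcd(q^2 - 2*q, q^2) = q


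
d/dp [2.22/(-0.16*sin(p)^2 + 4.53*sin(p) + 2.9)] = (0.7104*sin(p) - 10.0566)*cos(p)/(-0.16*sin(p)^2 + 4.53*sin(p) + 2.9)^2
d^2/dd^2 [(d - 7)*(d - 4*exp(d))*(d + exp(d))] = -3*d^2*exp(d) - 16*d*exp(2*d) + 9*d*exp(d) + 6*d + 96*exp(2*d) + 36*exp(d) - 14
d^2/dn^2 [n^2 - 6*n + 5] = 2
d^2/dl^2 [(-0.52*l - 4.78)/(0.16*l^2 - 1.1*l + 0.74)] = (-(0.32*l - 1.1)*(0.52*l + 4.78)*(0.64*l - 2.2) + (0.4992*l + 0.3856)*(0.16*l^2 - 1.1*l + 0.74))/(0.16*l^2 - 1.1*l + 0.74)^3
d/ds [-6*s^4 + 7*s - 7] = 7 - 24*s^3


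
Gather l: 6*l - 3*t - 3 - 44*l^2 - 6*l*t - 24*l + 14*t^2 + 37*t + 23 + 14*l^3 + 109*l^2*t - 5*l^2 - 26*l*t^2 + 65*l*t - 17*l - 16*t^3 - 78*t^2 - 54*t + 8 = 14*l^3 + l^2*(109*t - 49) + l*(-26*t^2 + 59*t - 35) - 16*t^3 - 64*t^2 - 20*t + 28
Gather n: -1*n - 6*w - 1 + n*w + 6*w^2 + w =n*(w - 1) + 6*w^2 - 5*w - 1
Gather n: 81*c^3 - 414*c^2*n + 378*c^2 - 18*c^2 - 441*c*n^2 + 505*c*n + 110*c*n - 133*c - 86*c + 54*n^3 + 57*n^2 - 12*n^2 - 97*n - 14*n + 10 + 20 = 81*c^3 + 360*c^2 - 219*c + 54*n^3 + n^2*(45 - 441*c) + n*(-414*c^2 + 615*c - 111) + 30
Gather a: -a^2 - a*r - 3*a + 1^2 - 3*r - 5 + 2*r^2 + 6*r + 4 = -a^2 + a*(-r - 3) + 2*r^2 + 3*r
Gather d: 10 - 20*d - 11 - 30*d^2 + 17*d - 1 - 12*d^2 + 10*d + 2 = -42*d^2 + 7*d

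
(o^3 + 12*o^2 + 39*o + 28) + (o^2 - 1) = o^3 + 13*o^2 + 39*o + 27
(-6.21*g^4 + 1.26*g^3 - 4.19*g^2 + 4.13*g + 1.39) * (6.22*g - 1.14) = -38.6262*g^5 + 14.9166*g^4 - 27.4982*g^3 + 30.4652*g^2 + 3.9376*g - 1.5846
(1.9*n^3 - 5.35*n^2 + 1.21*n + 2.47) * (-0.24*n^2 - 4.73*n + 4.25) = -0.456*n^5 - 7.703*n^4 + 33.0901*n^3 - 29.0536*n^2 - 6.5406*n + 10.4975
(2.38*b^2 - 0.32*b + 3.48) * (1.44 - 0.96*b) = -2.2848*b^3 + 3.7344*b^2 - 3.8016*b + 5.0112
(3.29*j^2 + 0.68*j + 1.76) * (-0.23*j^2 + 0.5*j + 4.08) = -0.7567*j^4 + 1.4886*j^3 + 13.3584*j^2 + 3.6544*j + 7.1808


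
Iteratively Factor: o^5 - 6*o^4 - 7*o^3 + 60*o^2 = (o + 3)*(o^4 - 9*o^3 + 20*o^2) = o*(o + 3)*(o^3 - 9*o^2 + 20*o) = o*(o - 4)*(o + 3)*(o^2 - 5*o) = o*(o - 5)*(o - 4)*(o + 3)*(o)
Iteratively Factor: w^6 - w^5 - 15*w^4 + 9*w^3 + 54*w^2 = (w + 2)*(w^5 - 3*w^4 - 9*w^3 + 27*w^2) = w*(w + 2)*(w^4 - 3*w^3 - 9*w^2 + 27*w) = w^2*(w + 2)*(w^3 - 3*w^2 - 9*w + 27) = w^2*(w + 2)*(w + 3)*(w^2 - 6*w + 9) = w^2*(w - 3)*(w + 2)*(w + 3)*(w - 3)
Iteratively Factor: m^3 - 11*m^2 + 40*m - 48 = (m - 4)*(m^2 - 7*m + 12) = (m - 4)^2*(m - 3)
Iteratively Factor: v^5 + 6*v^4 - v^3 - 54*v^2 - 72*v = (v - 3)*(v^4 + 9*v^3 + 26*v^2 + 24*v) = (v - 3)*(v + 4)*(v^3 + 5*v^2 + 6*v) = v*(v - 3)*(v + 4)*(v^2 + 5*v + 6) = v*(v - 3)*(v + 2)*(v + 4)*(v + 3)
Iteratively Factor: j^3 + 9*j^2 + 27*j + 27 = (j + 3)*(j^2 + 6*j + 9) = (j + 3)^2*(j + 3)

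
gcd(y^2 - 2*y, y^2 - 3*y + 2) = y - 2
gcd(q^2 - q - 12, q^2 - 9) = q + 3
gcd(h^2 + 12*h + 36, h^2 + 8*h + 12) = h + 6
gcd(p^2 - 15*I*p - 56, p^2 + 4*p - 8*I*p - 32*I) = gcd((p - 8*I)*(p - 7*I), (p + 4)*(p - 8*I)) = p - 8*I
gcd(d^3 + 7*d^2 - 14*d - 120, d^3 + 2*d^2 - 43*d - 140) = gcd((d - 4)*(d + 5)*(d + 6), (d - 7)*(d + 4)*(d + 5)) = d + 5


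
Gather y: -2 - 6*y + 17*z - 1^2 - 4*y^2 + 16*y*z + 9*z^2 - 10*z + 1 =-4*y^2 + y*(16*z - 6) + 9*z^2 + 7*z - 2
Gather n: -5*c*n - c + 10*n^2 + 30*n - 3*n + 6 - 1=-c + 10*n^2 + n*(27 - 5*c) + 5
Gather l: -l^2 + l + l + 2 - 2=-l^2 + 2*l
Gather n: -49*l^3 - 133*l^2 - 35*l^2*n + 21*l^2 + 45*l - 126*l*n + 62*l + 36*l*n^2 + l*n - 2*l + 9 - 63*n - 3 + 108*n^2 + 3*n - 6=-49*l^3 - 112*l^2 + 105*l + n^2*(36*l + 108) + n*(-35*l^2 - 125*l - 60)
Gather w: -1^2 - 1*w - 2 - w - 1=-2*w - 4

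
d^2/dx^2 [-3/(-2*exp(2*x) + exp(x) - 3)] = 3*((1 - 8*exp(x))*(2*exp(2*x) - exp(x) + 3) + 2*(4*exp(x) - 1)^2*exp(x))*exp(x)/(2*exp(2*x) - exp(x) + 3)^3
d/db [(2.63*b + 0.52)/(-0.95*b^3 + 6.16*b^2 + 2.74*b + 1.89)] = (4.997*b^3 - 14.7188*b^2 - 6.4064*b + 3.5459)/(0.9025*b^6 - 11.704*b^5 + 32.7396*b^4 + 30.1658*b^3 + 30.7924*b^2 + 10.3572*b + 3.5721)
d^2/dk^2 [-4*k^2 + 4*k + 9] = -8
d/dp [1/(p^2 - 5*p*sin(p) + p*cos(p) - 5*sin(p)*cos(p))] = (p*sin(p) + 5*p*cos(p) - 2*p + 5*sin(p) - cos(p) + 5*cos(2*p))/((p - 5*sin(p))^2*(p + cos(p))^2)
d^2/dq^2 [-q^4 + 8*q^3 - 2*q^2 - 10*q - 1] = -12*q^2 + 48*q - 4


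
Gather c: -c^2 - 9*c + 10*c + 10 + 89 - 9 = -c^2 + c + 90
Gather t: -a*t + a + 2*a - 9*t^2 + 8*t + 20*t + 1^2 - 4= 3*a - 9*t^2 + t*(28 - a) - 3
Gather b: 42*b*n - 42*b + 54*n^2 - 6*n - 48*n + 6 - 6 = b*(42*n - 42) + 54*n^2 - 54*n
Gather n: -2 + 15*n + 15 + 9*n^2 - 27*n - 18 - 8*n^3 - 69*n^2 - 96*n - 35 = -8*n^3 - 60*n^2 - 108*n - 40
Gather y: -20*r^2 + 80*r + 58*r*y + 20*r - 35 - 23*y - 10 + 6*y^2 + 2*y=-20*r^2 + 100*r + 6*y^2 + y*(58*r - 21) - 45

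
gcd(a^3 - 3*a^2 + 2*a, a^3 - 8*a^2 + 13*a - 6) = a - 1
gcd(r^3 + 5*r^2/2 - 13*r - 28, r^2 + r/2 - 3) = r + 2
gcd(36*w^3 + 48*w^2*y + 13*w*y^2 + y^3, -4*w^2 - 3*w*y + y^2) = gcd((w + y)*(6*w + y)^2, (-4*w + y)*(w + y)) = w + y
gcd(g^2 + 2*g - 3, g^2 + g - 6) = g + 3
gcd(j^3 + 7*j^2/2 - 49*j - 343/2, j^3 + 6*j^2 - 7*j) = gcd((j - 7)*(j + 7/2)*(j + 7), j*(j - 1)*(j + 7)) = j + 7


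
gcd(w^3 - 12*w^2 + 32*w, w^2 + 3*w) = w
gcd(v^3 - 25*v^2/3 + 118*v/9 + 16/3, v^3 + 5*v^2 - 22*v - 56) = 1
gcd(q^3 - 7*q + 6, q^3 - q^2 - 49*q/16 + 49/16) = q - 1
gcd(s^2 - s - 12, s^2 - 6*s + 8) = s - 4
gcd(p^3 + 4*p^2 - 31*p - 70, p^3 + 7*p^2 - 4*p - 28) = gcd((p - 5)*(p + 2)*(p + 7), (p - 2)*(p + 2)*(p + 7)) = p^2 + 9*p + 14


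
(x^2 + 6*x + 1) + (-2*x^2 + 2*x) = -x^2 + 8*x + 1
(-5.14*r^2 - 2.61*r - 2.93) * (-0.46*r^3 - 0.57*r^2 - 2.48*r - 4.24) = 2.3644*r^5 + 4.1304*r^4 + 15.5827*r^3 + 29.9365*r^2 + 18.3328*r + 12.4232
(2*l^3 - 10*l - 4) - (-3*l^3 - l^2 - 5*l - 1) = 5*l^3 + l^2 - 5*l - 3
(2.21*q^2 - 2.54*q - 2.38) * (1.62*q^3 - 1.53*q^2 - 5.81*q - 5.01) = 3.5802*q^5 - 7.4961*q^4 - 12.8095*q^3 + 7.3267*q^2 + 26.5532*q + 11.9238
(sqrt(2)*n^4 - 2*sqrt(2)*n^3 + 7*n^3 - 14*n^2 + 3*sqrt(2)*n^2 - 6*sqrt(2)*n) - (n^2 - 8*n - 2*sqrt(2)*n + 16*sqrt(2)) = sqrt(2)*n^4 - 2*sqrt(2)*n^3 + 7*n^3 - 15*n^2 + 3*sqrt(2)*n^2 - 4*sqrt(2)*n + 8*n - 16*sqrt(2)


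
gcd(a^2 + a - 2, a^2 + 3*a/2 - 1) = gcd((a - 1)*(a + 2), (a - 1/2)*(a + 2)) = a + 2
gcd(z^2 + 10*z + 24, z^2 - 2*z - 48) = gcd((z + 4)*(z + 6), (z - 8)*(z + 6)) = z + 6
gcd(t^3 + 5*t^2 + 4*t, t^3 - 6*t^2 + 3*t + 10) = t + 1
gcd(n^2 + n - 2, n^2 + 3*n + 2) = n + 2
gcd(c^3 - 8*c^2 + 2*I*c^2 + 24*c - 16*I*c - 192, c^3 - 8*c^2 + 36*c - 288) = c^2 + c*(-8 + 6*I) - 48*I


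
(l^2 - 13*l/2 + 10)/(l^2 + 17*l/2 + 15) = (2*l^2 - 13*l + 20)/(2*l^2 + 17*l + 30)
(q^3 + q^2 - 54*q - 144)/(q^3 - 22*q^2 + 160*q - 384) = (q^2 + 9*q + 18)/(q^2 - 14*q + 48)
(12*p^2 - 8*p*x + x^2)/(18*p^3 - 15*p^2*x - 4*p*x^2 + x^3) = (-2*p + x)/(-3*p^2 + 2*p*x + x^2)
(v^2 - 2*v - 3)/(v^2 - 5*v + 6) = (v + 1)/(v - 2)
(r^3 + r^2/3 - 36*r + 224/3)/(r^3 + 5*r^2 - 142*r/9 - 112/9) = 3*(r - 4)/(3*r + 2)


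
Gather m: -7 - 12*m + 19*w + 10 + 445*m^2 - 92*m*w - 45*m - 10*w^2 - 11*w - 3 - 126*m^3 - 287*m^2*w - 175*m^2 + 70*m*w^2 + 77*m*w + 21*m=-126*m^3 + m^2*(270 - 287*w) + m*(70*w^2 - 15*w - 36) - 10*w^2 + 8*w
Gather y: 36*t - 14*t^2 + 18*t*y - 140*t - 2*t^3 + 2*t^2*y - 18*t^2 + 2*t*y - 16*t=-2*t^3 - 32*t^2 - 120*t + y*(2*t^2 + 20*t)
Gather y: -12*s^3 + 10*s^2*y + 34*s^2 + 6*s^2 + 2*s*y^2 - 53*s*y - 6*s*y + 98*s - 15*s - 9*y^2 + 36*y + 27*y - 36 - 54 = -12*s^3 + 40*s^2 + 83*s + y^2*(2*s - 9) + y*(10*s^2 - 59*s + 63) - 90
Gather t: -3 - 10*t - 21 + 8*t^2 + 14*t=8*t^2 + 4*t - 24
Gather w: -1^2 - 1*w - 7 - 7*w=-8*w - 8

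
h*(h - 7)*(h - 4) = h^3 - 11*h^2 + 28*h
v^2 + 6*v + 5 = (v + 1)*(v + 5)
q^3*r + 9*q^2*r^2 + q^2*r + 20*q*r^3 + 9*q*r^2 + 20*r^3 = (q + 4*r)*(q + 5*r)*(q*r + r)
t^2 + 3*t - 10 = (t - 2)*(t + 5)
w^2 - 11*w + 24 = (w - 8)*(w - 3)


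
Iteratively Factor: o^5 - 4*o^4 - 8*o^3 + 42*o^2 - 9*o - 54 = (o - 2)*(o^4 - 2*o^3 - 12*o^2 + 18*o + 27) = (o - 2)*(o + 1)*(o^3 - 3*o^2 - 9*o + 27) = (o - 3)*(o - 2)*(o + 1)*(o^2 - 9) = (o - 3)*(o - 2)*(o + 1)*(o + 3)*(o - 3)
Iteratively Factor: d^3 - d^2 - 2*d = (d)*(d^2 - d - 2) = d*(d + 1)*(d - 2)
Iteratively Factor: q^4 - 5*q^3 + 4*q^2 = (q - 1)*(q^3 - 4*q^2) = q*(q - 1)*(q^2 - 4*q) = q*(q - 4)*(q - 1)*(q)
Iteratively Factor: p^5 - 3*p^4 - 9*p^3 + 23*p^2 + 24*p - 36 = (p + 2)*(p^4 - 5*p^3 + p^2 + 21*p - 18) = (p - 3)*(p + 2)*(p^3 - 2*p^2 - 5*p + 6) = (p - 3)*(p + 2)^2*(p^2 - 4*p + 3) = (p - 3)^2*(p + 2)^2*(p - 1)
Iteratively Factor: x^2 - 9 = (x - 3)*(x + 3)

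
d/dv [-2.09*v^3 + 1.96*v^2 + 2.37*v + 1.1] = -6.27*v^2 + 3.92*v + 2.37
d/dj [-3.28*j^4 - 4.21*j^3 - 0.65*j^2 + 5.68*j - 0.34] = -13.12*j^3 - 12.63*j^2 - 1.3*j + 5.68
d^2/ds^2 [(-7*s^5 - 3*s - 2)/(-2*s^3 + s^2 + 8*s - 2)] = 2*(28*s^9 - 42*s^8 - 315*s^7 + 504*s^6 + 2598*s^5 - 1650*s^4 + 299*s^3 - 162*s^2 + 42*s + 180)/(8*s^9 - 12*s^8 - 90*s^7 + 119*s^6 + 336*s^5 - 378*s^4 - 392*s^3 + 372*s^2 - 96*s + 8)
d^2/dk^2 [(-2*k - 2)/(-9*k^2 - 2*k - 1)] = 4*(4*(k + 1)*(9*k + 1)^2 - (27*k + 11)*(9*k^2 + 2*k + 1))/(9*k^2 + 2*k + 1)^3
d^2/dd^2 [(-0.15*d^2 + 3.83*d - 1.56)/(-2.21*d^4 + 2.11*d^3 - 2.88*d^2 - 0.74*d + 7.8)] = (4.39569*d^8 - 228.670026*d^7 + 437.564878*d^6 - 469.749162*d^5 + 502.755312*d^4 - 1572.59942*d^3 + 1162.34352*d^2 - 650.321568*d + 45.834672)/(10.793861*d^12 - 30.916353*d^11 + 71.716047*d^10 - 79.129597*d^9 - 41.534088*d^8 + 203.872902*d^7 - 401.514312*d^6 + 222.80478*d^5 + 287.085024*d^4 - 484.452136*d^3 + 512.84376*d^2 + 135.0648*d - 474.552)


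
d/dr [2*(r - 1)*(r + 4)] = 4*r + 6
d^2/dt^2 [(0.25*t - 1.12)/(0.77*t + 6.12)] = -3.684296/(0.77*t + 6.12)^3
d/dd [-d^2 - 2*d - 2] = -2*d - 2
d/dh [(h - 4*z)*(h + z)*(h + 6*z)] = 3*h^2 + 6*h*z - 22*z^2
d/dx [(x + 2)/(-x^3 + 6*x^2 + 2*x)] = 2*(x^3 - 12*x - 2)/(x^2*(x^4 - 12*x^3 + 32*x^2 + 24*x + 4))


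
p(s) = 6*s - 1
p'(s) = 6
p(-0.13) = -1.78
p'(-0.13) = 6.00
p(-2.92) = -18.52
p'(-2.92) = 6.00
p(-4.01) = -25.06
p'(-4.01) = 6.00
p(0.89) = 4.34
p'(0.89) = 6.00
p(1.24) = 6.44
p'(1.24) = 6.00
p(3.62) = 20.72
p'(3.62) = 6.00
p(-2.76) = -17.56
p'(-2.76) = 6.00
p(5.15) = 29.90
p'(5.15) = 6.00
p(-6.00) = -37.00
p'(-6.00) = 6.00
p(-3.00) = -19.00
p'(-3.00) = 6.00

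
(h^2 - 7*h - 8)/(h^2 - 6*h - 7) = (h - 8)/(h - 7)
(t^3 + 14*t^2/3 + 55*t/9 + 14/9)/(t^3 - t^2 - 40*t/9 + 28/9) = (9*t^2 + 24*t + 7)/(9*t^2 - 27*t + 14)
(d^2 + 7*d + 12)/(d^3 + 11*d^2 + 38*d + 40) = (d + 3)/(d^2 + 7*d + 10)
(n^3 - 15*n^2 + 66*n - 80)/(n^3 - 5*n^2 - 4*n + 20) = (n - 8)/(n + 2)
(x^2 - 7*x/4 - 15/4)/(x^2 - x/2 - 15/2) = (4*x + 5)/(2*(2*x + 5))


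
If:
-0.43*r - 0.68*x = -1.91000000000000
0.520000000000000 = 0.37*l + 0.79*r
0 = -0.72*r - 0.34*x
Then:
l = 5.44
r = -1.89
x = 4.00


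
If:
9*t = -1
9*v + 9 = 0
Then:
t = -1/9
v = -1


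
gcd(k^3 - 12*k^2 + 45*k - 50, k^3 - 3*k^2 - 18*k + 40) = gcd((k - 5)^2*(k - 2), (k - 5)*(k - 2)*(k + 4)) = k^2 - 7*k + 10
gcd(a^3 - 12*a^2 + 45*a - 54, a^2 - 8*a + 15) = a - 3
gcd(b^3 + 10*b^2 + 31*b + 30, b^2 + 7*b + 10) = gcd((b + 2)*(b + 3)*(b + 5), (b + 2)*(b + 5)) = b^2 + 7*b + 10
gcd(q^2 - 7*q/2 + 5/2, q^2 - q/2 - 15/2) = 1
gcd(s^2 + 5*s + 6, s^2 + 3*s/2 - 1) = s + 2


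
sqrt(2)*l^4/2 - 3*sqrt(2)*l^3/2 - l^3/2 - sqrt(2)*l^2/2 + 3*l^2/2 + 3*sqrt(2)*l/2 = l*(l - 3)*(l - sqrt(2))*(sqrt(2)*l/2 + 1/2)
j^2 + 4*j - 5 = (j - 1)*(j + 5)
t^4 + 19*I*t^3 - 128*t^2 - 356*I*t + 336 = (t + 2*I)*(t + 4*I)*(t + 6*I)*(t + 7*I)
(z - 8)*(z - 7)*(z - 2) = z^3 - 17*z^2 + 86*z - 112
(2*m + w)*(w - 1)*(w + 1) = 2*m*w^2 - 2*m + w^3 - w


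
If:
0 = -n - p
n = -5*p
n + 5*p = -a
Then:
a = 0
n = 0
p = 0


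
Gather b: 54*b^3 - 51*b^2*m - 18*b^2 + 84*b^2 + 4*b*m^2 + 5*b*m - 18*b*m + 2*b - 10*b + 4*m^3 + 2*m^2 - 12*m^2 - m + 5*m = 54*b^3 + b^2*(66 - 51*m) + b*(4*m^2 - 13*m - 8) + 4*m^3 - 10*m^2 + 4*m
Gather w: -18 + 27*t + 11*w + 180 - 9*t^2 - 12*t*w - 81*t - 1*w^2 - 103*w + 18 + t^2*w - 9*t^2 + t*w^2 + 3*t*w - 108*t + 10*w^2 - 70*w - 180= -18*t^2 - 162*t + w^2*(t + 9) + w*(t^2 - 9*t - 162)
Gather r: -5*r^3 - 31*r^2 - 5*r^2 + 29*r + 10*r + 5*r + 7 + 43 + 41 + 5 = -5*r^3 - 36*r^2 + 44*r + 96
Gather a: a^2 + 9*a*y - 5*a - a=a^2 + a*(9*y - 6)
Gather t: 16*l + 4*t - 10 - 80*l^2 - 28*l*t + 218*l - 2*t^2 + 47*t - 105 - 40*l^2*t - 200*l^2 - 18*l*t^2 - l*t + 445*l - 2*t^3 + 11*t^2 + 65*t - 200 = -280*l^2 + 679*l - 2*t^3 + t^2*(9 - 18*l) + t*(-40*l^2 - 29*l + 116) - 315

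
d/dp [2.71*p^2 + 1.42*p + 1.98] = 5.42*p + 1.42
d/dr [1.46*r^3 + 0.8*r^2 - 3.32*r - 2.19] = 4.38*r^2 + 1.6*r - 3.32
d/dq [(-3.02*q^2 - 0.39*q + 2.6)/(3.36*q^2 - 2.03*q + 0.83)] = (7.441*q^2 - 22.4852*q + 4.9543)/(11.2896*q^4 - 13.6416*q^3 + 9.6985*q^2 - 3.3698*q + 0.6889)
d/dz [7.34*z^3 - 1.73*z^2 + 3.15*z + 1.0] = 22.02*z^2 - 3.46*z + 3.15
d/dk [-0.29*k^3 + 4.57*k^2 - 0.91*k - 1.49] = -0.87*k^2 + 9.14*k - 0.91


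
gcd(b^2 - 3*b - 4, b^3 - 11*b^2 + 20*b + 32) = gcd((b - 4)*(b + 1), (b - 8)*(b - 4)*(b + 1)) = b^2 - 3*b - 4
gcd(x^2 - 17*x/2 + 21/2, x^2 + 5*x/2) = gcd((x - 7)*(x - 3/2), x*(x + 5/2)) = 1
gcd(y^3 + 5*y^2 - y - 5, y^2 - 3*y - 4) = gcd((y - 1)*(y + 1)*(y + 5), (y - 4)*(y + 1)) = y + 1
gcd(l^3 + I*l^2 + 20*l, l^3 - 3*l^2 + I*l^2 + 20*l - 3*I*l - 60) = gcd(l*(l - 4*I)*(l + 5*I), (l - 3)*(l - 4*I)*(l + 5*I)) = l^2 + I*l + 20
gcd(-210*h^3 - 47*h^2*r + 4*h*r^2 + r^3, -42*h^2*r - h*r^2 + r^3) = -42*h^2 - h*r + r^2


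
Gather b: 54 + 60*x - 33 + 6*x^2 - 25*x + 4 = 6*x^2 + 35*x + 25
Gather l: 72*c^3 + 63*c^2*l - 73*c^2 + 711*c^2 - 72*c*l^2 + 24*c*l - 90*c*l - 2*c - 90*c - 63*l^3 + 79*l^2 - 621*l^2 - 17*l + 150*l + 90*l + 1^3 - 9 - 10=72*c^3 + 638*c^2 - 92*c - 63*l^3 + l^2*(-72*c - 542) + l*(63*c^2 - 66*c + 223) - 18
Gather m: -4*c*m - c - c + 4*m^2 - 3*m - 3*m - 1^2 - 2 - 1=-2*c + 4*m^2 + m*(-4*c - 6) - 4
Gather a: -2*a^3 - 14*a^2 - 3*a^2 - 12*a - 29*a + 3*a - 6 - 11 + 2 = -2*a^3 - 17*a^2 - 38*a - 15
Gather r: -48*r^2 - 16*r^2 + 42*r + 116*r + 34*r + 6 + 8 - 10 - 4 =-64*r^2 + 192*r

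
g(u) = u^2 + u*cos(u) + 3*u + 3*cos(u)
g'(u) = -u*sin(u) + 2*u - 3*sin(u) + cos(u) + 3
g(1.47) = 7.02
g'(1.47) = 1.59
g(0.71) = 5.45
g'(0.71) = 2.76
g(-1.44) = -2.04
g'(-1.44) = 1.80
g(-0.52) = 0.86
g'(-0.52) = 4.06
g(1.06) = 6.29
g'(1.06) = 2.07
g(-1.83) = -2.44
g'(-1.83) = 0.21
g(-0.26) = 1.94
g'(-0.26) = 4.15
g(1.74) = 7.45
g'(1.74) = 1.64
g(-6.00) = 15.12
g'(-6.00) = -7.20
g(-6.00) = 15.12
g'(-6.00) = -7.20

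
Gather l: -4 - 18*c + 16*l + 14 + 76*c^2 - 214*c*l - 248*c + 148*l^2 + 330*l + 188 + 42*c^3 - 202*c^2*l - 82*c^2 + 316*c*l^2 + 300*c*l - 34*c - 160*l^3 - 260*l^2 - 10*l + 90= 42*c^3 - 6*c^2 - 300*c - 160*l^3 + l^2*(316*c - 112) + l*(-202*c^2 + 86*c + 336) + 288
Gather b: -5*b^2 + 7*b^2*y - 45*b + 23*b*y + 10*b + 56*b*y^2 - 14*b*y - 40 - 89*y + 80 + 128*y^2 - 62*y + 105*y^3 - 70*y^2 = b^2*(7*y - 5) + b*(56*y^2 + 9*y - 35) + 105*y^3 + 58*y^2 - 151*y + 40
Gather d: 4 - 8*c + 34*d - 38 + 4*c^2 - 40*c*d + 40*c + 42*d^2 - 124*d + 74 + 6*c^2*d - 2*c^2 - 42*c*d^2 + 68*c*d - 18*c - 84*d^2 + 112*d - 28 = 2*c^2 + 14*c + d^2*(-42*c - 42) + d*(6*c^2 + 28*c + 22) + 12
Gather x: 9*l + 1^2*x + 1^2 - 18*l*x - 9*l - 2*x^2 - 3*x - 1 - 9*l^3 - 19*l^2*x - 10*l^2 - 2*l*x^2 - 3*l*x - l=-9*l^3 - 10*l^2 - l + x^2*(-2*l - 2) + x*(-19*l^2 - 21*l - 2)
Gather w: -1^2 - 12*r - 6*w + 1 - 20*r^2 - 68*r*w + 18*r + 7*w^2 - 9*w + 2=-20*r^2 + 6*r + 7*w^2 + w*(-68*r - 15) + 2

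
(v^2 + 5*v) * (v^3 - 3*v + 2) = v^5 + 5*v^4 - 3*v^3 - 13*v^2 + 10*v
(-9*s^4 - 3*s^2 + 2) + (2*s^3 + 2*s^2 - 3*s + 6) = -9*s^4 + 2*s^3 - s^2 - 3*s + 8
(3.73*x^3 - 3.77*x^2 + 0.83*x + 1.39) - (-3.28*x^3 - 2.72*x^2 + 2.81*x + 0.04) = 7.01*x^3 - 1.05*x^2 - 1.98*x + 1.35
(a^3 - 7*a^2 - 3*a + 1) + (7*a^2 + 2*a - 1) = a^3 - a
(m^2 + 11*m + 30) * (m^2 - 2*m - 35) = m^4 + 9*m^3 - 27*m^2 - 445*m - 1050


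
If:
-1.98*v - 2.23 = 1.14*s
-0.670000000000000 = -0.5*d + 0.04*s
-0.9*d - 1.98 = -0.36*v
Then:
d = 0.31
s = -12.86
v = 6.28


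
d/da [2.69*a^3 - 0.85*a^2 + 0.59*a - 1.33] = 8.07*a^2 - 1.7*a + 0.59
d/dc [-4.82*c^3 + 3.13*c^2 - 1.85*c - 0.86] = -14.46*c^2 + 6.26*c - 1.85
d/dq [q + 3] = 1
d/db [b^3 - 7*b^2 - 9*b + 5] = 3*b^2 - 14*b - 9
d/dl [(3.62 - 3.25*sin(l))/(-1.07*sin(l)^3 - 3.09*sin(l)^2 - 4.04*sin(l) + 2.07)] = (-6.955*sin(l)^3 + 1.5777*sin(l)^2 + 22.3716*sin(l) + 7.8973)*cos(l)/(1.1449*sin(l)^6 + 6.6126*sin(l)^5 + 18.1937*sin(l)^4 + 20.5374*sin(l)^3 + 3.529*sin(l)^2 - 16.7256*sin(l) + 4.2849)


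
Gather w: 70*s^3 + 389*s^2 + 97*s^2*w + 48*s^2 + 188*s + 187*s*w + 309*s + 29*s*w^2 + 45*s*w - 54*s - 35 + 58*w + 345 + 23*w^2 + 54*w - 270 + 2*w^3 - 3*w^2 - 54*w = 70*s^3 + 437*s^2 + 443*s + 2*w^3 + w^2*(29*s + 20) + w*(97*s^2 + 232*s + 58) + 40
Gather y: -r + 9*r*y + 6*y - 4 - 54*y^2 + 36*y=-r - 54*y^2 + y*(9*r + 42) - 4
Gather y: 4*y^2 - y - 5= 4*y^2 - y - 5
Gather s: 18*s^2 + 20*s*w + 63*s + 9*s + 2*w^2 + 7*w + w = 18*s^2 + s*(20*w + 72) + 2*w^2 + 8*w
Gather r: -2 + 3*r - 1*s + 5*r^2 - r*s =5*r^2 + r*(3 - s) - s - 2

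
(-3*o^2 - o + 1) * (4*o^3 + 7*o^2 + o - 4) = -12*o^5 - 25*o^4 - 6*o^3 + 18*o^2 + 5*o - 4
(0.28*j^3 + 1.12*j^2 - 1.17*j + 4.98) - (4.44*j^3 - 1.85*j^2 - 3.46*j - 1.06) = -4.16*j^3 + 2.97*j^2 + 2.29*j + 6.04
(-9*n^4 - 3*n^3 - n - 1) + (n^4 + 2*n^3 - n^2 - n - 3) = -8*n^4 - n^3 - n^2 - 2*n - 4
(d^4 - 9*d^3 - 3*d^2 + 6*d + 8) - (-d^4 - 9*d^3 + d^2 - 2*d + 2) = 2*d^4 - 4*d^2 + 8*d + 6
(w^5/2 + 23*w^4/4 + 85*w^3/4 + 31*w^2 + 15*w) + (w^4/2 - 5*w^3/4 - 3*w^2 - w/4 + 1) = w^5/2 + 25*w^4/4 + 20*w^3 + 28*w^2 + 59*w/4 + 1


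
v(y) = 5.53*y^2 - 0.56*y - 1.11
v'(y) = 11.06*y - 0.56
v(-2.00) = 22.13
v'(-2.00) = -22.68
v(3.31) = 57.62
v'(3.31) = 36.05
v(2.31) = 27.11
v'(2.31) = 24.99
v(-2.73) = 41.63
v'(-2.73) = -30.75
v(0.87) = 2.59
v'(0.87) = 9.06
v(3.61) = 68.94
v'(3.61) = 39.37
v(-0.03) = -1.09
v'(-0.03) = -0.89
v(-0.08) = -1.03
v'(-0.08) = -1.44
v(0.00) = -1.11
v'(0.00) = -0.56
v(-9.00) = 451.86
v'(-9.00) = -100.10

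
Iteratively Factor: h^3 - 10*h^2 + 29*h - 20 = (h - 1)*(h^2 - 9*h + 20) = (h - 5)*(h - 1)*(h - 4)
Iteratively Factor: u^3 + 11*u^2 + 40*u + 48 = (u + 4)*(u^2 + 7*u + 12) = (u + 3)*(u + 4)*(u + 4)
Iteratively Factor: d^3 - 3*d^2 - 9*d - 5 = (d + 1)*(d^2 - 4*d - 5) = (d - 5)*(d + 1)*(d + 1)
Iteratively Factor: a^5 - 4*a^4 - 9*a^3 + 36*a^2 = (a)*(a^4 - 4*a^3 - 9*a^2 + 36*a) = a*(a + 3)*(a^3 - 7*a^2 + 12*a) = a*(a - 3)*(a + 3)*(a^2 - 4*a) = a^2*(a - 3)*(a + 3)*(a - 4)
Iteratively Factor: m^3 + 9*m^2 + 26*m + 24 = (m + 3)*(m^2 + 6*m + 8) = (m + 2)*(m + 3)*(m + 4)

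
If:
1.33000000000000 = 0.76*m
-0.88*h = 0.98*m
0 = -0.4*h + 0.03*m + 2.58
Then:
No Solution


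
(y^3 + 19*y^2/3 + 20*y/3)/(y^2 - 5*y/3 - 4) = y*(y + 5)/(y - 3)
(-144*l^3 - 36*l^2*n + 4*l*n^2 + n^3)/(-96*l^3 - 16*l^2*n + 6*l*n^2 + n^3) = (6*l - n)/(4*l - n)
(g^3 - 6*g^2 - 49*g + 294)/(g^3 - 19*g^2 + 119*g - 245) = (g^2 + g - 42)/(g^2 - 12*g + 35)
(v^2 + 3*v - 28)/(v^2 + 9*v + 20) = (v^2 + 3*v - 28)/(v^2 + 9*v + 20)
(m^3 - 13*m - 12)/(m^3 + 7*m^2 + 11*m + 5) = (m^2 - m - 12)/(m^2 + 6*m + 5)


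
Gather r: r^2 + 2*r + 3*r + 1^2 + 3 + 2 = r^2 + 5*r + 6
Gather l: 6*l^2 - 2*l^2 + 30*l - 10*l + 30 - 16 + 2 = 4*l^2 + 20*l + 16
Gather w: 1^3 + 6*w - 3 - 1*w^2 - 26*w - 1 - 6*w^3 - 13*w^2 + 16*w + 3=-6*w^3 - 14*w^2 - 4*w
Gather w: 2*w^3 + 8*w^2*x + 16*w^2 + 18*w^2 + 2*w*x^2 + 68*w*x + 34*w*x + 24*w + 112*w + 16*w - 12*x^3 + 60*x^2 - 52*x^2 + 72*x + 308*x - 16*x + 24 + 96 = 2*w^3 + w^2*(8*x + 34) + w*(2*x^2 + 102*x + 152) - 12*x^3 + 8*x^2 + 364*x + 120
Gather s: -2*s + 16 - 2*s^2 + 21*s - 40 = -2*s^2 + 19*s - 24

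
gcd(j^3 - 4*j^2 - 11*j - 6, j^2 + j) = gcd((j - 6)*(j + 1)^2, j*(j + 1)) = j + 1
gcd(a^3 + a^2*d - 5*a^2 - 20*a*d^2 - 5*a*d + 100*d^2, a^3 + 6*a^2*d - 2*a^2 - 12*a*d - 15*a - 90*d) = a - 5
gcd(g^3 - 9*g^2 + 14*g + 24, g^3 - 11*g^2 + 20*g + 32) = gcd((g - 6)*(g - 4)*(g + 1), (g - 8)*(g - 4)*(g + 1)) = g^2 - 3*g - 4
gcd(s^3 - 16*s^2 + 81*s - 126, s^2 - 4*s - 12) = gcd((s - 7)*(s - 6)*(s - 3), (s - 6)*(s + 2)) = s - 6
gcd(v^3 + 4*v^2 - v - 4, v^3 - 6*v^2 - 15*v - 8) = v + 1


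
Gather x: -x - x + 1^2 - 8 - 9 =-2*x - 16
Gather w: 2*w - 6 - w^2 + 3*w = -w^2 + 5*w - 6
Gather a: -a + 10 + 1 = 11 - a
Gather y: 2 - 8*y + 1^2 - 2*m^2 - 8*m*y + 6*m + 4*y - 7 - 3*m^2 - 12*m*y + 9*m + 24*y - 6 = -5*m^2 + 15*m + y*(20 - 20*m) - 10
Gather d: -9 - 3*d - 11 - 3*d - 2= -6*d - 22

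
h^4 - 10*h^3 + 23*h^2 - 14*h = h*(h - 7)*(h - 2)*(h - 1)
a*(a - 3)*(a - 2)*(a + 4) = a^4 - a^3 - 14*a^2 + 24*a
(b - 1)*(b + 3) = b^2 + 2*b - 3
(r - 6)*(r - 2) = r^2 - 8*r + 12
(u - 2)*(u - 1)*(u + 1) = u^3 - 2*u^2 - u + 2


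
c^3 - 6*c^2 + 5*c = c*(c - 5)*(c - 1)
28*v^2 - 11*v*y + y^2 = (-7*v + y)*(-4*v + y)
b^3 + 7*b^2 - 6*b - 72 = (b - 3)*(b + 4)*(b + 6)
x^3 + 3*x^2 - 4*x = x*(x - 1)*(x + 4)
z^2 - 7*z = z*(z - 7)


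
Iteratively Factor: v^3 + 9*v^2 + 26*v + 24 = (v + 3)*(v^2 + 6*v + 8) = (v + 2)*(v + 3)*(v + 4)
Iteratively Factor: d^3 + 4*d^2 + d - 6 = (d - 1)*(d^2 + 5*d + 6) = (d - 1)*(d + 3)*(d + 2)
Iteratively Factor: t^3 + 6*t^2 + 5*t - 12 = (t + 4)*(t^2 + 2*t - 3) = (t - 1)*(t + 4)*(t + 3)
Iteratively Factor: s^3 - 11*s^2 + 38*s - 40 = (s - 2)*(s^2 - 9*s + 20) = (s - 5)*(s - 2)*(s - 4)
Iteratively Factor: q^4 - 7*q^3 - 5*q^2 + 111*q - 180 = (q - 3)*(q^3 - 4*q^2 - 17*q + 60) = (q - 5)*(q - 3)*(q^2 + q - 12) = (q - 5)*(q - 3)*(q + 4)*(q - 3)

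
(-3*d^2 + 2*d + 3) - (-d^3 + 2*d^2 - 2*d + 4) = d^3 - 5*d^2 + 4*d - 1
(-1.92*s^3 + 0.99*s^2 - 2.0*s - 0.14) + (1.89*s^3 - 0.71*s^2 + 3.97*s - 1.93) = -0.03*s^3 + 0.28*s^2 + 1.97*s - 2.07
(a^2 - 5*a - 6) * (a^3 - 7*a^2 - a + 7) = a^5 - 12*a^4 + 28*a^3 + 54*a^2 - 29*a - 42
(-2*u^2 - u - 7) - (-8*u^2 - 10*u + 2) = 6*u^2 + 9*u - 9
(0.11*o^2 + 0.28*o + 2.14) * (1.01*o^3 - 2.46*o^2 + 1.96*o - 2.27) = 0.1111*o^5 + 0.0122*o^4 + 1.6882*o^3 - 4.9653*o^2 + 3.5588*o - 4.8578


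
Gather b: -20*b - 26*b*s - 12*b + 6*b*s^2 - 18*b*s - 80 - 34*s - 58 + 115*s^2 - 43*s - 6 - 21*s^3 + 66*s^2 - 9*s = b*(6*s^2 - 44*s - 32) - 21*s^3 + 181*s^2 - 86*s - 144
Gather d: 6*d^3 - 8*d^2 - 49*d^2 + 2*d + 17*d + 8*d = 6*d^3 - 57*d^2 + 27*d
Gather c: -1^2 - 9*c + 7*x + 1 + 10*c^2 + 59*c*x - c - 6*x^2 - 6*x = 10*c^2 + c*(59*x - 10) - 6*x^2 + x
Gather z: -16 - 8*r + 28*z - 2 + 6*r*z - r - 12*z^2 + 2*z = -9*r - 12*z^2 + z*(6*r + 30) - 18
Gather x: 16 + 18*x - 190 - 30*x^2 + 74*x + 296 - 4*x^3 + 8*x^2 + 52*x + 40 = -4*x^3 - 22*x^2 + 144*x + 162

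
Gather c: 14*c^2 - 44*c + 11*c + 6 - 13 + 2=14*c^2 - 33*c - 5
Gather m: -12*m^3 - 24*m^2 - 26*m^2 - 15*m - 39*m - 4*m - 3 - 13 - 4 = -12*m^3 - 50*m^2 - 58*m - 20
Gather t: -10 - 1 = -11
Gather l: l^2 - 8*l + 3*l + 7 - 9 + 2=l^2 - 5*l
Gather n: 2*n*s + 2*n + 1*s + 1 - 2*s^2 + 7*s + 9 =n*(2*s + 2) - 2*s^2 + 8*s + 10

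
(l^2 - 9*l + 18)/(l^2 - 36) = (l - 3)/(l + 6)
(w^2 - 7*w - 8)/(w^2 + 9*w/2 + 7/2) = 2*(w - 8)/(2*w + 7)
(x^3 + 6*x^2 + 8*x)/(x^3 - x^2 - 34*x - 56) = x/(x - 7)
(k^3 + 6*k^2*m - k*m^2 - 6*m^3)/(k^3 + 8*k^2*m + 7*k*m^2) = (k^2 + 5*k*m - 6*m^2)/(k*(k + 7*m))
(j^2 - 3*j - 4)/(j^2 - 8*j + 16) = (j + 1)/(j - 4)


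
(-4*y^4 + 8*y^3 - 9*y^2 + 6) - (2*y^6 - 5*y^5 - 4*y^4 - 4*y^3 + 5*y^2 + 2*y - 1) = -2*y^6 + 5*y^5 + 12*y^3 - 14*y^2 - 2*y + 7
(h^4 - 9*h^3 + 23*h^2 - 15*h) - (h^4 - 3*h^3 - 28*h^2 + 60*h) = -6*h^3 + 51*h^2 - 75*h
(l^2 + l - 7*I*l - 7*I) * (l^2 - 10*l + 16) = l^4 - 9*l^3 - 7*I*l^3 + 6*l^2 + 63*I*l^2 + 16*l - 42*I*l - 112*I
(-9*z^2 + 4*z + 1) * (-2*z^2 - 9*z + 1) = 18*z^4 + 73*z^3 - 47*z^2 - 5*z + 1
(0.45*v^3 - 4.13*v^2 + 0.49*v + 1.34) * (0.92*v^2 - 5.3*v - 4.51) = 0.414*v^5 - 6.1846*v^4 + 20.3103*v^3 + 17.2621*v^2 - 9.3119*v - 6.0434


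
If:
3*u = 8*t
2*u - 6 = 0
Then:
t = 9/8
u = 3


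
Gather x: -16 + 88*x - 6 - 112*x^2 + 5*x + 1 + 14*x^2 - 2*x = -98*x^2 + 91*x - 21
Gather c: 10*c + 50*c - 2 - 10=60*c - 12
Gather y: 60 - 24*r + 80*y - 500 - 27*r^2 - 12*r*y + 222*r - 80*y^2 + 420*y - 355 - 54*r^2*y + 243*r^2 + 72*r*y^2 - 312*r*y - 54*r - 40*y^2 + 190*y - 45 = 216*r^2 + 144*r + y^2*(72*r - 120) + y*(-54*r^2 - 324*r + 690) - 840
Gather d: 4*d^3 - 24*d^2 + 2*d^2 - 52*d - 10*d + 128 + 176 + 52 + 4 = 4*d^3 - 22*d^2 - 62*d + 360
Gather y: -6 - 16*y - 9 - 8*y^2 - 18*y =-8*y^2 - 34*y - 15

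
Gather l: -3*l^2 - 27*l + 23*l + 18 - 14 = -3*l^2 - 4*l + 4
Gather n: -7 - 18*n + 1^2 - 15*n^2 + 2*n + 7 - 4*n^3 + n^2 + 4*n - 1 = -4*n^3 - 14*n^2 - 12*n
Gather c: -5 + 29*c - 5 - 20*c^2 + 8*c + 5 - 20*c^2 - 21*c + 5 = -40*c^2 + 16*c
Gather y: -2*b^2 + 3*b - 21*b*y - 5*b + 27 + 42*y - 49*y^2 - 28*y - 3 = -2*b^2 - 2*b - 49*y^2 + y*(14 - 21*b) + 24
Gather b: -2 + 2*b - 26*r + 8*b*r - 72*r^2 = b*(8*r + 2) - 72*r^2 - 26*r - 2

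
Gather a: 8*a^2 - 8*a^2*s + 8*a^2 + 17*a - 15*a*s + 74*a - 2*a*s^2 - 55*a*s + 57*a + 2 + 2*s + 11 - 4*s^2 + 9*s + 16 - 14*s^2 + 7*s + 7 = a^2*(16 - 8*s) + a*(-2*s^2 - 70*s + 148) - 18*s^2 + 18*s + 36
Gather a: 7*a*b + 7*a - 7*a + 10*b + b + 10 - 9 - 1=7*a*b + 11*b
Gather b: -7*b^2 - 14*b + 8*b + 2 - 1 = -7*b^2 - 6*b + 1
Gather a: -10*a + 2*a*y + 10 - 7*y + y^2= a*(2*y - 10) + y^2 - 7*y + 10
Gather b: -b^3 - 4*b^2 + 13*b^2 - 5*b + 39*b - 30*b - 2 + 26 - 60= -b^3 + 9*b^2 + 4*b - 36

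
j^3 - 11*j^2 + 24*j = j*(j - 8)*(j - 3)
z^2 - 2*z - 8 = (z - 4)*(z + 2)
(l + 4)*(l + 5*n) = l^2 + 5*l*n + 4*l + 20*n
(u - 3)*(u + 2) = u^2 - u - 6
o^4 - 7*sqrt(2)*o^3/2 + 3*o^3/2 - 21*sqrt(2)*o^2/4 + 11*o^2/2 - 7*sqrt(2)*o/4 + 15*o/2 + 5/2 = (o + 1/2)*(o + 1)*(o - 5*sqrt(2)/2)*(o - sqrt(2))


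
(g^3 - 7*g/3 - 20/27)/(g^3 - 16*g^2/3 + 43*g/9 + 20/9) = (g + 4/3)/(g - 4)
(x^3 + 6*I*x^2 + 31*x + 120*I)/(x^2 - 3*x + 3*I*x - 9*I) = (x^2 + 3*I*x + 40)/(x - 3)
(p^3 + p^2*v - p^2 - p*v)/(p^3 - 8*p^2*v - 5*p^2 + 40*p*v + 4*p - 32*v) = p*(p + v)/(p^2 - 8*p*v - 4*p + 32*v)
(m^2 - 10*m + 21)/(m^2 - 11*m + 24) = (m - 7)/(m - 8)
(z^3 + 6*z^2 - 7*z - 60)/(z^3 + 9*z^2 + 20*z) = (z - 3)/z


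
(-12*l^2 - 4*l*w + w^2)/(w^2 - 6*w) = (-12*l^2 - 4*l*w + w^2)/(w*(w - 6))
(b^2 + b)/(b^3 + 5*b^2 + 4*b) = 1/(b + 4)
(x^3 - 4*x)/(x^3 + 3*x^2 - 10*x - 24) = x*(x - 2)/(x^2 + x - 12)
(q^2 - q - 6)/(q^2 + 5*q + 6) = (q - 3)/(q + 3)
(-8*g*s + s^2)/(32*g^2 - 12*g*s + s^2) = s/(-4*g + s)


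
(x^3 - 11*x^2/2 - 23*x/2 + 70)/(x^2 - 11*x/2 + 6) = (2*x^2 - 3*x - 35)/(2*x - 3)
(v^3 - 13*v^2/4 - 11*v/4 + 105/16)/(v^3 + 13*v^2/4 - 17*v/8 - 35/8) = (4*v^2 - 8*v - 21)/(2*(2*v^2 + 9*v + 7))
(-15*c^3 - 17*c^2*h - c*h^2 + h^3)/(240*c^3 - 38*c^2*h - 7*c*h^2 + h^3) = (-3*c^2 - 4*c*h - h^2)/(48*c^2 + 2*c*h - h^2)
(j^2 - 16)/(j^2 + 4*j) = (j - 4)/j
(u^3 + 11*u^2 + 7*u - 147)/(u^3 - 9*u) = (u^2 + 14*u + 49)/(u*(u + 3))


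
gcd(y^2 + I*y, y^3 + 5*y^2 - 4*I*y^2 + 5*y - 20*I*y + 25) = y + I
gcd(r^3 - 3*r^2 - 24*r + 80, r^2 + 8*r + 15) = r + 5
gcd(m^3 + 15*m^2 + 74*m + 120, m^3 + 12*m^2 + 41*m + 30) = m^2 + 11*m + 30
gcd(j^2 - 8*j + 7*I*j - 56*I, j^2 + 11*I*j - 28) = j + 7*I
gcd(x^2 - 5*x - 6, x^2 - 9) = 1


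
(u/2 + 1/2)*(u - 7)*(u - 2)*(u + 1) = u^4/2 - 7*u^3/2 - 3*u^2/2 + 19*u/2 + 7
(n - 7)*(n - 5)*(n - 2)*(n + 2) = n^4 - 12*n^3 + 31*n^2 + 48*n - 140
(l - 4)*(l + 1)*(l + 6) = l^3 + 3*l^2 - 22*l - 24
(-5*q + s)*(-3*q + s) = 15*q^2 - 8*q*s + s^2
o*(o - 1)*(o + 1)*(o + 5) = o^4 + 5*o^3 - o^2 - 5*o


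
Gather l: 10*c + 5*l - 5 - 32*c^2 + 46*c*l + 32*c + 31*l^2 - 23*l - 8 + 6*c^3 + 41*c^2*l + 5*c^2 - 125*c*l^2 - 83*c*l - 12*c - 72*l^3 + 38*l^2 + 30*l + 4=6*c^3 - 27*c^2 + 30*c - 72*l^3 + l^2*(69 - 125*c) + l*(41*c^2 - 37*c + 12) - 9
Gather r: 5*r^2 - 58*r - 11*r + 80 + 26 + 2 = 5*r^2 - 69*r + 108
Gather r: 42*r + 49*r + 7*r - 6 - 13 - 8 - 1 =98*r - 28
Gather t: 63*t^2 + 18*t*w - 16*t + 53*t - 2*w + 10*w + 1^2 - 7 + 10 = 63*t^2 + t*(18*w + 37) + 8*w + 4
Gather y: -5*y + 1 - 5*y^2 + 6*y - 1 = -5*y^2 + y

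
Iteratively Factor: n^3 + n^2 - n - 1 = (n + 1)*(n^2 - 1) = (n - 1)*(n + 1)*(n + 1)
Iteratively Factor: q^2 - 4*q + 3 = (q - 1)*(q - 3)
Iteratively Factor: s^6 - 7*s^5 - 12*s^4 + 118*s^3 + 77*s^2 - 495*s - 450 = (s - 5)*(s^5 - 2*s^4 - 22*s^3 + 8*s^2 + 117*s + 90) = (s - 5)*(s + 1)*(s^4 - 3*s^3 - 19*s^2 + 27*s + 90) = (s - 5)*(s - 3)*(s + 1)*(s^3 - 19*s - 30) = (s - 5)^2*(s - 3)*(s + 1)*(s^2 + 5*s + 6) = (s - 5)^2*(s - 3)*(s + 1)*(s + 3)*(s + 2)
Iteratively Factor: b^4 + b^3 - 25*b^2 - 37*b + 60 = (b + 4)*(b^3 - 3*b^2 - 13*b + 15) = (b - 1)*(b + 4)*(b^2 - 2*b - 15) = (b - 5)*(b - 1)*(b + 4)*(b + 3)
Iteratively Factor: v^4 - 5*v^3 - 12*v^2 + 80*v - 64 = (v + 4)*(v^3 - 9*v^2 + 24*v - 16) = (v - 4)*(v + 4)*(v^2 - 5*v + 4) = (v - 4)^2*(v + 4)*(v - 1)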